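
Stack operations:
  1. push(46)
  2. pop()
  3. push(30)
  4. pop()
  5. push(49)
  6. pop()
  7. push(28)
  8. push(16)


push(46) -> [46]
pop()->46, []
push(30) -> [30]
pop()->30, []
push(49) -> [49]
pop()->49, []
push(28) -> [28]
push(16) -> [28, 16]

Final stack: [28, 16]


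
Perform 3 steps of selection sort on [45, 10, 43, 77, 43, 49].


Initial: [45, 10, 43, 77, 43, 49]
Step 1: min=10 at 1
  Swap: [10, 45, 43, 77, 43, 49]
Step 2: min=43 at 2
  Swap: [10, 43, 45, 77, 43, 49]
Step 3: min=43 at 4
  Swap: [10, 43, 43, 77, 45, 49]

After 3 steps: [10, 43, 43, 77, 45, 49]


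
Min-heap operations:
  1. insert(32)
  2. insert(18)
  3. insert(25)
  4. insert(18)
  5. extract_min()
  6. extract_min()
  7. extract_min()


insert(32) -> [32]
insert(18) -> [18, 32]
insert(25) -> [18, 32, 25]
insert(18) -> [18, 18, 25, 32]
extract_min()->18, [18, 32, 25]
extract_min()->18, [25, 32]
extract_min()->25, [32]

Final heap: [32]


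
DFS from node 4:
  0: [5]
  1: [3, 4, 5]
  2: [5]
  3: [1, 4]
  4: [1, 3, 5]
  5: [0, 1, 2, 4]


Visit 4, push [5, 3, 1]
Visit 1, push [5, 3]
Visit 3, push []
Visit 5, push [2, 0]
Visit 0, push []
Visit 2, push []

DFS order: [4, 1, 3, 5, 0, 2]


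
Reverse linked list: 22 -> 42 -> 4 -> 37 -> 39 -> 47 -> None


Step 1: curr=22, set curr.next=prev(None) | reversed so far: 22
Step 2: curr=42, set curr.next=prev(22) | reversed so far: 42 -> 22
Step 3: curr=4, set curr.next=prev(42) | reversed so far: 4 -> 42 -> 22
Step 4: curr=37, set curr.next=prev(4) | reversed so far: 37 -> 4 -> 42 -> 22
Step 5: curr=39, set curr.next=prev(37) | reversed so far: 39 -> 37 -> 4 -> 42 -> 22
Step 6: curr=47, set curr.next=prev(39) | reversed so far: 47 -> 39 -> 37 -> 4 -> 42 -> 22

47 -> 39 -> 37 -> 4 -> 42 -> 22 -> None


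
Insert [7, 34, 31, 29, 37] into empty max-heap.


Insert 7: [7]
Insert 34: [34, 7]
Insert 31: [34, 7, 31]
Insert 29: [34, 29, 31, 7]
Insert 37: [37, 34, 31, 7, 29]

Final heap: [37, 34, 31, 7, 29]


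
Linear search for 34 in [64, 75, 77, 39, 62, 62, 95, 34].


i=0: 64!=34
i=1: 75!=34
i=2: 77!=34
i=3: 39!=34
i=4: 62!=34
i=5: 62!=34
i=6: 95!=34
i=7: 34==34 found!

Found at 7, 8 comps


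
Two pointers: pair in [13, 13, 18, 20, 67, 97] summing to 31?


lo=0(13)+hi=5(97)=110
lo=0(13)+hi=4(67)=80
lo=0(13)+hi=3(20)=33
lo=0(13)+hi=2(18)=31

Yes: 13+18=31


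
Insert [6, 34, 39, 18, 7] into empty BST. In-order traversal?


Insert 6: root
Insert 34: R from 6
Insert 39: R from 6 -> R from 34
Insert 18: R from 6 -> L from 34
Insert 7: R from 6 -> L from 34 -> L from 18

In-order: [6, 7, 18, 34, 39]


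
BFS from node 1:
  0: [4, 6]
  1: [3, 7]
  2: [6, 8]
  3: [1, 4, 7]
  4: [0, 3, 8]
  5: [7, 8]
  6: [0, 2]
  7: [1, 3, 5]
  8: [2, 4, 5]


Visit 1, enqueue [3, 7]
Visit 3, enqueue [4]
Visit 7, enqueue [5]
Visit 4, enqueue [0, 8]
Visit 5, enqueue []
Visit 0, enqueue [6]
Visit 8, enqueue [2]
Visit 6, enqueue []
Visit 2, enqueue []

BFS order: [1, 3, 7, 4, 5, 0, 8, 6, 2]


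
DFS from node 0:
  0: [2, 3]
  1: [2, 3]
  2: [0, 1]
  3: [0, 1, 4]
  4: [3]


Visit 0, push [3, 2]
Visit 2, push [1]
Visit 1, push [3]
Visit 3, push [4]
Visit 4, push []

DFS order: [0, 2, 1, 3, 4]


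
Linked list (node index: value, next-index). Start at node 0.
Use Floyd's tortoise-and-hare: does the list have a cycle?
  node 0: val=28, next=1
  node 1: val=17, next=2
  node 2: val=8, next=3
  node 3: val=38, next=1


Floyd's tortoise (slow, +1) and hare (fast, +2):
  init: slow=0, fast=0
  step 1: slow=1, fast=2
  step 2: slow=2, fast=1
  step 3: slow=3, fast=3
  slow == fast at node 3: cycle detected

Cycle: yes


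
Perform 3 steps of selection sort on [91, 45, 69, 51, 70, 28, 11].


Initial: [91, 45, 69, 51, 70, 28, 11]
Step 1: min=11 at 6
  Swap: [11, 45, 69, 51, 70, 28, 91]
Step 2: min=28 at 5
  Swap: [11, 28, 69, 51, 70, 45, 91]
Step 3: min=45 at 5
  Swap: [11, 28, 45, 51, 70, 69, 91]

After 3 steps: [11, 28, 45, 51, 70, 69, 91]


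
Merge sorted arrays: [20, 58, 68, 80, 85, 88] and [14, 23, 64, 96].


Take 14 from B
Take 20 from A
Take 23 from B
Take 58 from A
Take 64 from B
Take 68 from A
Take 80 from A
Take 85 from A
Take 88 from A

Merged: [14, 20, 23, 58, 64, 68, 80, 85, 88, 96]


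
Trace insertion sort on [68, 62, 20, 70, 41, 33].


Initial: [68, 62, 20, 70, 41, 33]
Insert 62: [62, 68, 20, 70, 41, 33]
Insert 20: [20, 62, 68, 70, 41, 33]
Insert 70: [20, 62, 68, 70, 41, 33]
Insert 41: [20, 41, 62, 68, 70, 33]
Insert 33: [20, 33, 41, 62, 68, 70]

Sorted: [20, 33, 41, 62, 68, 70]


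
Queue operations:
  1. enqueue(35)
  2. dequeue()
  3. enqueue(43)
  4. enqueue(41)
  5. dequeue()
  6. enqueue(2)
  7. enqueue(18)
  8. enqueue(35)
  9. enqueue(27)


enqueue(35) -> [35]
dequeue()->35, []
enqueue(43) -> [43]
enqueue(41) -> [43, 41]
dequeue()->43, [41]
enqueue(2) -> [41, 2]
enqueue(18) -> [41, 2, 18]
enqueue(35) -> [41, 2, 18, 35]
enqueue(27) -> [41, 2, 18, 35, 27]

Final queue: [41, 2, 18, 35, 27]


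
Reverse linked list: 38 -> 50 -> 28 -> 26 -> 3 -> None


Step 1: curr=38, set curr.next=prev(None) | reversed so far: 38
Step 2: curr=50, set curr.next=prev(38) | reversed so far: 50 -> 38
Step 3: curr=28, set curr.next=prev(50) | reversed so far: 28 -> 50 -> 38
Step 4: curr=26, set curr.next=prev(28) | reversed so far: 26 -> 28 -> 50 -> 38
Step 5: curr=3, set curr.next=prev(26) | reversed so far: 3 -> 26 -> 28 -> 50 -> 38

3 -> 26 -> 28 -> 50 -> 38 -> None


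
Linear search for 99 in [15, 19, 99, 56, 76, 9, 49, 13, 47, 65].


i=0: 15!=99
i=1: 19!=99
i=2: 99==99 found!

Found at 2, 3 comps


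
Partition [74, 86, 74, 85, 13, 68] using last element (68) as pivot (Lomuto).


Pivot: 68
  13 <= 68: swap -> [13, 86, 74, 85, 74, 68]
Place pivot at 1: [13, 68, 74, 85, 74, 86]

Partitioned: [13, 68, 74, 85, 74, 86]


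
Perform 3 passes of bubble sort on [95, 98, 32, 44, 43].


Initial: [95, 98, 32, 44, 43]
Pass 1: [95, 32, 44, 43, 98] (3 swaps)
Pass 2: [32, 44, 43, 95, 98] (3 swaps)
Pass 3: [32, 43, 44, 95, 98] (1 swaps)

After 3 passes: [32, 43, 44, 95, 98]


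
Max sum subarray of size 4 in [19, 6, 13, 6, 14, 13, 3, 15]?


[0:4]: 44
[1:5]: 39
[2:6]: 46
[3:7]: 36
[4:8]: 45

Max: 46 at [2:6]


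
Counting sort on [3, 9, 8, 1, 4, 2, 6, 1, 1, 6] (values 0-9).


Input: [3, 9, 8, 1, 4, 2, 6, 1, 1, 6]
Counts: [0, 3, 1, 1, 1, 0, 2, 0, 1, 1]

Sorted: [1, 1, 1, 2, 3, 4, 6, 6, 8, 9]


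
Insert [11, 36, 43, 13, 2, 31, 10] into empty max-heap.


Insert 11: [11]
Insert 36: [36, 11]
Insert 43: [43, 11, 36]
Insert 13: [43, 13, 36, 11]
Insert 2: [43, 13, 36, 11, 2]
Insert 31: [43, 13, 36, 11, 2, 31]
Insert 10: [43, 13, 36, 11, 2, 31, 10]

Final heap: [43, 13, 36, 11, 2, 31, 10]


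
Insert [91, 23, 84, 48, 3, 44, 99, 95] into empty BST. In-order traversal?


Insert 91: root
Insert 23: L from 91
Insert 84: L from 91 -> R from 23
Insert 48: L from 91 -> R from 23 -> L from 84
Insert 3: L from 91 -> L from 23
Insert 44: L from 91 -> R from 23 -> L from 84 -> L from 48
Insert 99: R from 91
Insert 95: R from 91 -> L from 99

In-order: [3, 23, 44, 48, 84, 91, 95, 99]


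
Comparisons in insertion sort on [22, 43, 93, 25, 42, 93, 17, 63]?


Algorithm: insertion sort
Input: [22, 43, 93, 25, 42, 93, 17, 63]
Sorted: [17, 22, 25, 42, 43, 63, 93, 93]

18


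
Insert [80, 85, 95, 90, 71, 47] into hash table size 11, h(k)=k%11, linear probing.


Insert 80: h=3 -> slot 3
Insert 85: h=8 -> slot 8
Insert 95: h=7 -> slot 7
Insert 90: h=2 -> slot 2
Insert 71: h=5 -> slot 5
Insert 47: h=3, 1 probes -> slot 4

Table: [None, None, 90, 80, 47, 71, None, 95, 85, None, None]


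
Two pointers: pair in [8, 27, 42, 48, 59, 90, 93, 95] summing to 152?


lo=0(8)+hi=7(95)=103
lo=1(27)+hi=7(95)=122
lo=2(42)+hi=7(95)=137
lo=3(48)+hi=7(95)=143
lo=4(59)+hi=7(95)=154
lo=4(59)+hi=6(93)=152

Yes: 59+93=152


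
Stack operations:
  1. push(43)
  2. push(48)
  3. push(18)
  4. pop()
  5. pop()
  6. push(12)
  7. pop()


push(43) -> [43]
push(48) -> [43, 48]
push(18) -> [43, 48, 18]
pop()->18, [43, 48]
pop()->48, [43]
push(12) -> [43, 12]
pop()->12, [43]

Final stack: [43]


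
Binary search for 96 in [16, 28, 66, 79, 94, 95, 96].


Step 1: lo=0, hi=6, mid=3, val=79
Step 2: lo=4, hi=6, mid=5, val=95
Step 3: lo=6, hi=6, mid=6, val=96

Found at index 6


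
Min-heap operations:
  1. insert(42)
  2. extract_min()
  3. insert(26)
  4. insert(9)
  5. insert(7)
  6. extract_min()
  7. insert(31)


insert(42) -> [42]
extract_min()->42, []
insert(26) -> [26]
insert(9) -> [9, 26]
insert(7) -> [7, 26, 9]
extract_min()->7, [9, 26]
insert(31) -> [9, 26, 31]

Final heap: [9, 26, 31]


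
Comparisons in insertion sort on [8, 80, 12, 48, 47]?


Algorithm: insertion sort
Input: [8, 80, 12, 48, 47]
Sorted: [8, 12, 47, 48, 80]

8


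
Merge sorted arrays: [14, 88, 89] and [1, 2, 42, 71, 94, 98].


Take 1 from B
Take 2 from B
Take 14 from A
Take 42 from B
Take 71 from B
Take 88 from A
Take 89 from A

Merged: [1, 2, 14, 42, 71, 88, 89, 94, 98]


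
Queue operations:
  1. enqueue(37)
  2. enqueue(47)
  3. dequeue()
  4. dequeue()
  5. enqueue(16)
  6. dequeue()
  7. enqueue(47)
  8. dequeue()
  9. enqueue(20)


enqueue(37) -> [37]
enqueue(47) -> [37, 47]
dequeue()->37, [47]
dequeue()->47, []
enqueue(16) -> [16]
dequeue()->16, []
enqueue(47) -> [47]
dequeue()->47, []
enqueue(20) -> [20]

Final queue: [20]


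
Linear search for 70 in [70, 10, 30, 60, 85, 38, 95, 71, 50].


i=0: 70==70 found!

Found at 0, 1 comps


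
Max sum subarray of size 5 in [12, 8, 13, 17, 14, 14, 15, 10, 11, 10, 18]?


[0:5]: 64
[1:6]: 66
[2:7]: 73
[3:8]: 70
[4:9]: 64
[5:10]: 60
[6:11]: 64

Max: 73 at [2:7]


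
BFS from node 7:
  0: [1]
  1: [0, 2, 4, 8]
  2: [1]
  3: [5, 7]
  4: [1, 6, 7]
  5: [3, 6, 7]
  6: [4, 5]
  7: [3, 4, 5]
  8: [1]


Visit 7, enqueue [3, 4, 5]
Visit 3, enqueue []
Visit 4, enqueue [1, 6]
Visit 5, enqueue []
Visit 1, enqueue [0, 2, 8]
Visit 6, enqueue []
Visit 0, enqueue []
Visit 2, enqueue []
Visit 8, enqueue []

BFS order: [7, 3, 4, 5, 1, 6, 0, 2, 8]


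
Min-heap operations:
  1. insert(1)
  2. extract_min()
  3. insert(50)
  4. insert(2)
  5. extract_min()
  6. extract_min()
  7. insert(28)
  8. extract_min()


insert(1) -> [1]
extract_min()->1, []
insert(50) -> [50]
insert(2) -> [2, 50]
extract_min()->2, [50]
extract_min()->50, []
insert(28) -> [28]
extract_min()->28, []

Final heap: []


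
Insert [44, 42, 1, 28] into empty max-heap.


Insert 44: [44]
Insert 42: [44, 42]
Insert 1: [44, 42, 1]
Insert 28: [44, 42, 1, 28]

Final heap: [44, 42, 1, 28]


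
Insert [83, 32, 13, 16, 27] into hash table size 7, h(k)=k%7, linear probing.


Insert 83: h=6 -> slot 6
Insert 32: h=4 -> slot 4
Insert 13: h=6, 1 probes -> slot 0
Insert 16: h=2 -> slot 2
Insert 27: h=6, 2 probes -> slot 1

Table: [13, 27, 16, None, 32, None, 83]


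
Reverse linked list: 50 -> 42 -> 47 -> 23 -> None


Step 1: curr=50, set curr.next=prev(None) | reversed so far: 50
Step 2: curr=42, set curr.next=prev(50) | reversed so far: 42 -> 50
Step 3: curr=47, set curr.next=prev(42) | reversed so far: 47 -> 42 -> 50
Step 4: curr=23, set curr.next=prev(47) | reversed so far: 23 -> 47 -> 42 -> 50

23 -> 47 -> 42 -> 50 -> None


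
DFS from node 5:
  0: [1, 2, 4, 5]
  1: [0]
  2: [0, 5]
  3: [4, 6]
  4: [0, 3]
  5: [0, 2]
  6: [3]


Visit 5, push [2, 0]
Visit 0, push [4, 2, 1]
Visit 1, push []
Visit 2, push []
Visit 4, push [3]
Visit 3, push [6]
Visit 6, push []

DFS order: [5, 0, 1, 2, 4, 3, 6]


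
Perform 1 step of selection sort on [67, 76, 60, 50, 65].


Initial: [67, 76, 60, 50, 65]
Step 1: min=50 at 3
  Swap: [50, 76, 60, 67, 65]

After 1 step: [50, 76, 60, 67, 65]


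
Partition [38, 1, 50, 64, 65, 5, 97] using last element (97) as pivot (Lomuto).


Pivot: 97
  38 <= 97: advance i (no swap)
  1 <= 97: advance i (no swap)
  50 <= 97: advance i (no swap)
  64 <= 97: advance i (no swap)
  65 <= 97: advance i (no swap)
  5 <= 97: advance i (no swap)
Place pivot at 6: [38, 1, 50, 64, 65, 5, 97]

Partitioned: [38, 1, 50, 64, 65, 5, 97]


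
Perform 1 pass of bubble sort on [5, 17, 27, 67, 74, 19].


Initial: [5, 17, 27, 67, 74, 19]
Pass 1: [5, 17, 27, 67, 19, 74] (1 swaps)

After 1 pass: [5, 17, 27, 67, 19, 74]


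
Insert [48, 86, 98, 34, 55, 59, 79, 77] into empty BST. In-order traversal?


Insert 48: root
Insert 86: R from 48
Insert 98: R from 48 -> R from 86
Insert 34: L from 48
Insert 55: R from 48 -> L from 86
Insert 59: R from 48 -> L from 86 -> R from 55
Insert 79: R from 48 -> L from 86 -> R from 55 -> R from 59
Insert 77: R from 48 -> L from 86 -> R from 55 -> R from 59 -> L from 79

In-order: [34, 48, 55, 59, 77, 79, 86, 98]


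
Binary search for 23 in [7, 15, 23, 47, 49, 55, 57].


Step 1: lo=0, hi=6, mid=3, val=47
Step 2: lo=0, hi=2, mid=1, val=15
Step 3: lo=2, hi=2, mid=2, val=23

Found at index 2


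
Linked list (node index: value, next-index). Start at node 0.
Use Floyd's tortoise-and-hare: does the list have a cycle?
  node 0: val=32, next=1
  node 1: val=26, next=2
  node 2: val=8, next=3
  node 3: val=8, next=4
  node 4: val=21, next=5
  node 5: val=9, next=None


Floyd's tortoise (slow, +1) and hare (fast, +2):
  init: slow=0, fast=0
  step 1: slow=1, fast=2
  step 2: slow=2, fast=4
  step 3: fast 4->5->None, no cycle

Cycle: no


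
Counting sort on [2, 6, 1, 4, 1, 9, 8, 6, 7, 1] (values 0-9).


Input: [2, 6, 1, 4, 1, 9, 8, 6, 7, 1]
Counts: [0, 3, 1, 0, 1, 0, 2, 1, 1, 1]

Sorted: [1, 1, 1, 2, 4, 6, 6, 7, 8, 9]


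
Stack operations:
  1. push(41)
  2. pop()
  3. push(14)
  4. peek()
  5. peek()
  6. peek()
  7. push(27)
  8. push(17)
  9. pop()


push(41) -> [41]
pop()->41, []
push(14) -> [14]
peek()->14
peek()->14
peek()->14
push(27) -> [14, 27]
push(17) -> [14, 27, 17]
pop()->17, [14, 27]

Final stack: [14, 27]


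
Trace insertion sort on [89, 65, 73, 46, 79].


Initial: [89, 65, 73, 46, 79]
Insert 65: [65, 89, 73, 46, 79]
Insert 73: [65, 73, 89, 46, 79]
Insert 46: [46, 65, 73, 89, 79]
Insert 79: [46, 65, 73, 79, 89]

Sorted: [46, 65, 73, 79, 89]


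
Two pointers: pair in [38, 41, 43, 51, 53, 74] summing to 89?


lo=0(38)+hi=5(74)=112
lo=0(38)+hi=4(53)=91
lo=0(38)+hi=3(51)=89

Yes: 38+51=89


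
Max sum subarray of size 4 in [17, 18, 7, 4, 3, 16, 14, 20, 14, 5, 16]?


[0:4]: 46
[1:5]: 32
[2:6]: 30
[3:7]: 37
[4:8]: 53
[5:9]: 64
[6:10]: 53
[7:11]: 55

Max: 64 at [5:9]


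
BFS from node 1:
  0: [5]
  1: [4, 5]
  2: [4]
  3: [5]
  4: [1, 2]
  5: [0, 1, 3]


Visit 1, enqueue [4, 5]
Visit 4, enqueue [2]
Visit 5, enqueue [0, 3]
Visit 2, enqueue []
Visit 0, enqueue []
Visit 3, enqueue []

BFS order: [1, 4, 5, 2, 0, 3]


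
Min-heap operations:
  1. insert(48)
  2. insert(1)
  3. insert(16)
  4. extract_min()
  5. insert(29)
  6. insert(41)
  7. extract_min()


insert(48) -> [48]
insert(1) -> [1, 48]
insert(16) -> [1, 48, 16]
extract_min()->1, [16, 48]
insert(29) -> [16, 48, 29]
insert(41) -> [16, 41, 29, 48]
extract_min()->16, [29, 41, 48]

Final heap: [29, 41, 48]


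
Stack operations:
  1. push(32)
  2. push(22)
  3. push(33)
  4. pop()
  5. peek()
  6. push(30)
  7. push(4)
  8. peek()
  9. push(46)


push(32) -> [32]
push(22) -> [32, 22]
push(33) -> [32, 22, 33]
pop()->33, [32, 22]
peek()->22
push(30) -> [32, 22, 30]
push(4) -> [32, 22, 30, 4]
peek()->4
push(46) -> [32, 22, 30, 4, 46]

Final stack: [32, 22, 30, 4, 46]


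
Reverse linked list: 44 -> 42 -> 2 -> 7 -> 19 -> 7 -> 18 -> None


Step 1: curr=44, set curr.next=prev(None) | reversed so far: 44
Step 2: curr=42, set curr.next=prev(44) | reversed so far: 42 -> 44
Step 3: curr=2, set curr.next=prev(42) | reversed so far: 2 -> 42 -> 44
Step 4: curr=7, set curr.next=prev(2) | reversed so far: 7 -> 2 -> 42 -> 44
Step 5: curr=19, set curr.next=prev(7) | reversed so far: 19 -> 7 -> 2 -> 42 -> 44
Step 6: curr=7, set curr.next=prev(19) | reversed so far: 7 -> 19 -> 7 -> 2 -> 42 -> 44
Step 7: curr=18, set curr.next=prev(7) | reversed so far: 18 -> 7 -> 19 -> 7 -> 2 -> 42 -> 44

18 -> 7 -> 19 -> 7 -> 2 -> 42 -> 44 -> None


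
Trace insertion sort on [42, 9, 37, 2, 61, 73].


Initial: [42, 9, 37, 2, 61, 73]
Insert 9: [9, 42, 37, 2, 61, 73]
Insert 37: [9, 37, 42, 2, 61, 73]
Insert 2: [2, 9, 37, 42, 61, 73]
Insert 61: [2, 9, 37, 42, 61, 73]
Insert 73: [2, 9, 37, 42, 61, 73]

Sorted: [2, 9, 37, 42, 61, 73]


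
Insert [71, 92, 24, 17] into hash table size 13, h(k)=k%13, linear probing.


Insert 71: h=6 -> slot 6
Insert 92: h=1 -> slot 1
Insert 24: h=11 -> slot 11
Insert 17: h=4 -> slot 4

Table: [None, 92, None, None, 17, None, 71, None, None, None, None, 24, None]


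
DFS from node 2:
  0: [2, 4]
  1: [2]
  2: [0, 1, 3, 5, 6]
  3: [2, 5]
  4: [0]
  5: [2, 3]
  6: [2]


Visit 2, push [6, 5, 3, 1, 0]
Visit 0, push [4]
Visit 4, push []
Visit 1, push []
Visit 3, push [5]
Visit 5, push []
Visit 6, push []

DFS order: [2, 0, 4, 1, 3, 5, 6]


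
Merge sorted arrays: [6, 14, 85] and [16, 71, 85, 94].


Take 6 from A
Take 14 from A
Take 16 from B
Take 71 from B
Take 85 from A

Merged: [6, 14, 16, 71, 85, 85, 94]


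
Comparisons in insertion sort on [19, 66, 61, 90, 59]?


Algorithm: insertion sort
Input: [19, 66, 61, 90, 59]
Sorted: [19, 59, 61, 66, 90]

8


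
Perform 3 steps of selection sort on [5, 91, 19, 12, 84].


Initial: [5, 91, 19, 12, 84]
Step 1: min=5 at 0
  Swap: [5, 91, 19, 12, 84]
Step 2: min=12 at 3
  Swap: [5, 12, 19, 91, 84]
Step 3: min=19 at 2
  Swap: [5, 12, 19, 91, 84]

After 3 steps: [5, 12, 19, 91, 84]


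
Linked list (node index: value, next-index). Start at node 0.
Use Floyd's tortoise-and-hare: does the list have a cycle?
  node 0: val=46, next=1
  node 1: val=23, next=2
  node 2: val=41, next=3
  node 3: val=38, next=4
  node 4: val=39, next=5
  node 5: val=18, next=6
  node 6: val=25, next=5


Floyd's tortoise (slow, +1) and hare (fast, +2):
  init: slow=0, fast=0
  step 1: slow=1, fast=2
  step 2: slow=2, fast=4
  step 3: slow=3, fast=6
  step 4: slow=4, fast=6
  step 5: slow=5, fast=6
  step 6: slow=6, fast=6
  slow == fast at node 6: cycle detected

Cycle: yes


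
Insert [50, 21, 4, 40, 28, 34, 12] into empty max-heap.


Insert 50: [50]
Insert 21: [50, 21]
Insert 4: [50, 21, 4]
Insert 40: [50, 40, 4, 21]
Insert 28: [50, 40, 4, 21, 28]
Insert 34: [50, 40, 34, 21, 28, 4]
Insert 12: [50, 40, 34, 21, 28, 4, 12]

Final heap: [50, 40, 34, 21, 28, 4, 12]


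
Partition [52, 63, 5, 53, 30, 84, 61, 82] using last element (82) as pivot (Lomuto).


Pivot: 82
  52 <= 82: advance i (no swap)
  63 <= 82: advance i (no swap)
  5 <= 82: advance i (no swap)
  53 <= 82: advance i (no swap)
  30 <= 82: advance i (no swap)
  61 <= 82: swap -> [52, 63, 5, 53, 30, 61, 84, 82]
Place pivot at 6: [52, 63, 5, 53, 30, 61, 82, 84]

Partitioned: [52, 63, 5, 53, 30, 61, 82, 84]


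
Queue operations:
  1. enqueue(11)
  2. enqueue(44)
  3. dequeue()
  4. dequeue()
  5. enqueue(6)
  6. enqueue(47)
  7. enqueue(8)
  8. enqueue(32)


enqueue(11) -> [11]
enqueue(44) -> [11, 44]
dequeue()->11, [44]
dequeue()->44, []
enqueue(6) -> [6]
enqueue(47) -> [6, 47]
enqueue(8) -> [6, 47, 8]
enqueue(32) -> [6, 47, 8, 32]

Final queue: [6, 47, 8, 32]


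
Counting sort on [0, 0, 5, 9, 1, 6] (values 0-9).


Input: [0, 0, 5, 9, 1, 6]
Counts: [2, 1, 0, 0, 0, 1, 1, 0, 0, 1]

Sorted: [0, 0, 1, 5, 6, 9]


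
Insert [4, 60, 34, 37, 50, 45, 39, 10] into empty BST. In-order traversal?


Insert 4: root
Insert 60: R from 4
Insert 34: R from 4 -> L from 60
Insert 37: R from 4 -> L from 60 -> R from 34
Insert 50: R from 4 -> L from 60 -> R from 34 -> R from 37
Insert 45: R from 4 -> L from 60 -> R from 34 -> R from 37 -> L from 50
Insert 39: R from 4 -> L from 60 -> R from 34 -> R from 37 -> L from 50 -> L from 45
Insert 10: R from 4 -> L from 60 -> L from 34

In-order: [4, 10, 34, 37, 39, 45, 50, 60]


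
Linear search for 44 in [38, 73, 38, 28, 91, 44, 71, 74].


i=0: 38!=44
i=1: 73!=44
i=2: 38!=44
i=3: 28!=44
i=4: 91!=44
i=5: 44==44 found!

Found at 5, 6 comps


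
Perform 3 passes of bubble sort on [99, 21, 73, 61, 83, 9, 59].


Initial: [99, 21, 73, 61, 83, 9, 59]
Pass 1: [21, 73, 61, 83, 9, 59, 99] (6 swaps)
Pass 2: [21, 61, 73, 9, 59, 83, 99] (3 swaps)
Pass 3: [21, 61, 9, 59, 73, 83, 99] (2 swaps)

After 3 passes: [21, 61, 9, 59, 73, 83, 99]


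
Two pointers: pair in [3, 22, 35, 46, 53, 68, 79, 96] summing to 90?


lo=0(3)+hi=7(96)=99
lo=0(3)+hi=6(79)=82
lo=1(22)+hi=6(79)=101
lo=1(22)+hi=5(68)=90

Yes: 22+68=90


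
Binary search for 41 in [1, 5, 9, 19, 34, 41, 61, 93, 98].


Step 1: lo=0, hi=8, mid=4, val=34
Step 2: lo=5, hi=8, mid=6, val=61
Step 3: lo=5, hi=5, mid=5, val=41

Found at index 5


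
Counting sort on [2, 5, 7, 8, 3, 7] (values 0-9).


Input: [2, 5, 7, 8, 3, 7]
Counts: [0, 0, 1, 1, 0, 1, 0, 2, 1, 0]

Sorted: [2, 3, 5, 7, 7, 8]


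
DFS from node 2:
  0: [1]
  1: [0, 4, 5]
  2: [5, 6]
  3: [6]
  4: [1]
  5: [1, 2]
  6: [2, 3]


Visit 2, push [6, 5]
Visit 5, push [1]
Visit 1, push [4, 0]
Visit 0, push []
Visit 4, push []
Visit 6, push [3]
Visit 3, push []

DFS order: [2, 5, 1, 0, 4, 6, 3]


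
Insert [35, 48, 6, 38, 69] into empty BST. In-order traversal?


Insert 35: root
Insert 48: R from 35
Insert 6: L from 35
Insert 38: R from 35 -> L from 48
Insert 69: R from 35 -> R from 48

In-order: [6, 35, 38, 48, 69]


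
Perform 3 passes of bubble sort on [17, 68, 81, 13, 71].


Initial: [17, 68, 81, 13, 71]
Pass 1: [17, 68, 13, 71, 81] (2 swaps)
Pass 2: [17, 13, 68, 71, 81] (1 swaps)
Pass 3: [13, 17, 68, 71, 81] (1 swaps)

After 3 passes: [13, 17, 68, 71, 81]


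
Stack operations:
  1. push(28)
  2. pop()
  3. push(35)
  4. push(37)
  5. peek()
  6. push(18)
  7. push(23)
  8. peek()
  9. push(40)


push(28) -> [28]
pop()->28, []
push(35) -> [35]
push(37) -> [35, 37]
peek()->37
push(18) -> [35, 37, 18]
push(23) -> [35, 37, 18, 23]
peek()->23
push(40) -> [35, 37, 18, 23, 40]

Final stack: [35, 37, 18, 23, 40]


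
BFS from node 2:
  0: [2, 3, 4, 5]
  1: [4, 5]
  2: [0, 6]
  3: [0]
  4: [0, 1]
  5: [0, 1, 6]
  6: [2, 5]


Visit 2, enqueue [0, 6]
Visit 0, enqueue [3, 4, 5]
Visit 6, enqueue []
Visit 3, enqueue []
Visit 4, enqueue [1]
Visit 5, enqueue []
Visit 1, enqueue []

BFS order: [2, 0, 6, 3, 4, 5, 1]


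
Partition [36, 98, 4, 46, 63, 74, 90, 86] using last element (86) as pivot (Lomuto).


Pivot: 86
  36 <= 86: advance i (no swap)
  4 <= 86: swap -> [36, 4, 98, 46, 63, 74, 90, 86]
  46 <= 86: swap -> [36, 4, 46, 98, 63, 74, 90, 86]
  63 <= 86: swap -> [36, 4, 46, 63, 98, 74, 90, 86]
  74 <= 86: swap -> [36, 4, 46, 63, 74, 98, 90, 86]
Place pivot at 5: [36, 4, 46, 63, 74, 86, 90, 98]

Partitioned: [36, 4, 46, 63, 74, 86, 90, 98]


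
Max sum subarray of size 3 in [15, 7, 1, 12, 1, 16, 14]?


[0:3]: 23
[1:4]: 20
[2:5]: 14
[3:6]: 29
[4:7]: 31

Max: 31 at [4:7]


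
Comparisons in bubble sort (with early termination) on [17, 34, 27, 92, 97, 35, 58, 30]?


Algorithm: bubble sort (with early termination)
Input: [17, 34, 27, 92, 97, 35, 58, 30]
Sorted: [17, 27, 30, 34, 35, 58, 92, 97]

27


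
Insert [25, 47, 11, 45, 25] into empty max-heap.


Insert 25: [25]
Insert 47: [47, 25]
Insert 11: [47, 25, 11]
Insert 45: [47, 45, 11, 25]
Insert 25: [47, 45, 11, 25, 25]

Final heap: [47, 45, 11, 25, 25]


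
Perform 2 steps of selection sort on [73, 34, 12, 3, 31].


Initial: [73, 34, 12, 3, 31]
Step 1: min=3 at 3
  Swap: [3, 34, 12, 73, 31]
Step 2: min=12 at 2
  Swap: [3, 12, 34, 73, 31]

After 2 steps: [3, 12, 34, 73, 31]


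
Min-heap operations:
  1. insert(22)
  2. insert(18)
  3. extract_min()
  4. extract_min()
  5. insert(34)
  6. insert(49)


insert(22) -> [22]
insert(18) -> [18, 22]
extract_min()->18, [22]
extract_min()->22, []
insert(34) -> [34]
insert(49) -> [34, 49]

Final heap: [34, 49]


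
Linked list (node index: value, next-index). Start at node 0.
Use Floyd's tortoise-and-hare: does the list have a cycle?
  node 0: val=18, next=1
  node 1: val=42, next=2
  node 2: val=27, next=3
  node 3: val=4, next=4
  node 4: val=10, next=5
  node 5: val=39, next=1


Floyd's tortoise (slow, +1) and hare (fast, +2):
  init: slow=0, fast=0
  step 1: slow=1, fast=2
  step 2: slow=2, fast=4
  step 3: slow=3, fast=1
  step 4: slow=4, fast=3
  step 5: slow=5, fast=5
  slow == fast at node 5: cycle detected

Cycle: yes


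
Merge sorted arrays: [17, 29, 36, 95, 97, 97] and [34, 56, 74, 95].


Take 17 from A
Take 29 from A
Take 34 from B
Take 36 from A
Take 56 from B
Take 74 from B
Take 95 from A
Take 95 from B

Merged: [17, 29, 34, 36, 56, 74, 95, 95, 97, 97]


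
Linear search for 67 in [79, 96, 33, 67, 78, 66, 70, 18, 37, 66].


i=0: 79!=67
i=1: 96!=67
i=2: 33!=67
i=3: 67==67 found!

Found at 3, 4 comps


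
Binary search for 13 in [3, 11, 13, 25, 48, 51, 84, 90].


Step 1: lo=0, hi=7, mid=3, val=25
Step 2: lo=0, hi=2, mid=1, val=11
Step 3: lo=2, hi=2, mid=2, val=13

Found at index 2


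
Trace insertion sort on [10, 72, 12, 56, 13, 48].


Initial: [10, 72, 12, 56, 13, 48]
Insert 72: [10, 72, 12, 56, 13, 48]
Insert 12: [10, 12, 72, 56, 13, 48]
Insert 56: [10, 12, 56, 72, 13, 48]
Insert 13: [10, 12, 13, 56, 72, 48]
Insert 48: [10, 12, 13, 48, 56, 72]

Sorted: [10, 12, 13, 48, 56, 72]


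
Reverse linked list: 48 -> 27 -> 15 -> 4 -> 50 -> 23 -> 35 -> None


Step 1: curr=48, set curr.next=prev(None) | reversed so far: 48
Step 2: curr=27, set curr.next=prev(48) | reversed so far: 27 -> 48
Step 3: curr=15, set curr.next=prev(27) | reversed so far: 15 -> 27 -> 48
Step 4: curr=4, set curr.next=prev(15) | reversed so far: 4 -> 15 -> 27 -> 48
Step 5: curr=50, set curr.next=prev(4) | reversed so far: 50 -> 4 -> 15 -> 27 -> 48
Step 6: curr=23, set curr.next=prev(50) | reversed so far: 23 -> 50 -> 4 -> 15 -> 27 -> 48
Step 7: curr=35, set curr.next=prev(23) | reversed so far: 35 -> 23 -> 50 -> 4 -> 15 -> 27 -> 48

35 -> 23 -> 50 -> 4 -> 15 -> 27 -> 48 -> None


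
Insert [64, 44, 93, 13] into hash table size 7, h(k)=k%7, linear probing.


Insert 64: h=1 -> slot 1
Insert 44: h=2 -> slot 2
Insert 93: h=2, 1 probes -> slot 3
Insert 13: h=6 -> slot 6

Table: [None, 64, 44, 93, None, None, 13]


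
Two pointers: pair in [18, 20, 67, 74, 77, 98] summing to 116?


lo=0(18)+hi=5(98)=116

Yes: 18+98=116


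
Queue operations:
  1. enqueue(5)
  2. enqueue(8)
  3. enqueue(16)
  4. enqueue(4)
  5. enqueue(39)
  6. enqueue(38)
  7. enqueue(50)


enqueue(5) -> [5]
enqueue(8) -> [5, 8]
enqueue(16) -> [5, 8, 16]
enqueue(4) -> [5, 8, 16, 4]
enqueue(39) -> [5, 8, 16, 4, 39]
enqueue(38) -> [5, 8, 16, 4, 39, 38]
enqueue(50) -> [5, 8, 16, 4, 39, 38, 50]

Final queue: [5, 8, 16, 4, 39, 38, 50]


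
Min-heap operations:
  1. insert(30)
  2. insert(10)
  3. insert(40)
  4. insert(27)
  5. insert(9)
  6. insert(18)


insert(30) -> [30]
insert(10) -> [10, 30]
insert(40) -> [10, 30, 40]
insert(27) -> [10, 27, 40, 30]
insert(9) -> [9, 10, 40, 30, 27]
insert(18) -> [9, 10, 18, 30, 27, 40]

Final heap: [9, 10, 18, 30, 27, 40]


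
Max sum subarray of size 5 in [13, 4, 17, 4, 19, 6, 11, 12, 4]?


[0:5]: 57
[1:6]: 50
[2:7]: 57
[3:8]: 52
[4:9]: 52

Max: 57 at [0:5]


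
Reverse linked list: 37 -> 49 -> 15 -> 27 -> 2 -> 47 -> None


Step 1: curr=37, set curr.next=prev(None) | reversed so far: 37
Step 2: curr=49, set curr.next=prev(37) | reversed so far: 49 -> 37
Step 3: curr=15, set curr.next=prev(49) | reversed so far: 15 -> 49 -> 37
Step 4: curr=27, set curr.next=prev(15) | reversed so far: 27 -> 15 -> 49 -> 37
Step 5: curr=2, set curr.next=prev(27) | reversed so far: 2 -> 27 -> 15 -> 49 -> 37
Step 6: curr=47, set curr.next=prev(2) | reversed so far: 47 -> 2 -> 27 -> 15 -> 49 -> 37

47 -> 2 -> 27 -> 15 -> 49 -> 37 -> None


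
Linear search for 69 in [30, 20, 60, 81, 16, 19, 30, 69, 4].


i=0: 30!=69
i=1: 20!=69
i=2: 60!=69
i=3: 81!=69
i=4: 16!=69
i=5: 19!=69
i=6: 30!=69
i=7: 69==69 found!

Found at 7, 8 comps


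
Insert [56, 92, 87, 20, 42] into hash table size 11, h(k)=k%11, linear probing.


Insert 56: h=1 -> slot 1
Insert 92: h=4 -> slot 4
Insert 87: h=10 -> slot 10
Insert 20: h=9 -> slot 9
Insert 42: h=9, 2 probes -> slot 0

Table: [42, 56, None, None, 92, None, None, None, None, 20, 87]


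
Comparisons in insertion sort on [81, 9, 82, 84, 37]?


Algorithm: insertion sort
Input: [81, 9, 82, 84, 37]
Sorted: [9, 37, 81, 82, 84]

7


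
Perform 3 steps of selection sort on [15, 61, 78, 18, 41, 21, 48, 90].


Initial: [15, 61, 78, 18, 41, 21, 48, 90]
Step 1: min=15 at 0
  Swap: [15, 61, 78, 18, 41, 21, 48, 90]
Step 2: min=18 at 3
  Swap: [15, 18, 78, 61, 41, 21, 48, 90]
Step 3: min=21 at 5
  Swap: [15, 18, 21, 61, 41, 78, 48, 90]

After 3 steps: [15, 18, 21, 61, 41, 78, 48, 90]


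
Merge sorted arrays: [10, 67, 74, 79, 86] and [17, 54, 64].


Take 10 from A
Take 17 from B
Take 54 from B
Take 64 from B

Merged: [10, 17, 54, 64, 67, 74, 79, 86]


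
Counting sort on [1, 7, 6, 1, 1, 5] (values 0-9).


Input: [1, 7, 6, 1, 1, 5]
Counts: [0, 3, 0, 0, 0, 1, 1, 1, 0, 0]

Sorted: [1, 1, 1, 5, 6, 7]


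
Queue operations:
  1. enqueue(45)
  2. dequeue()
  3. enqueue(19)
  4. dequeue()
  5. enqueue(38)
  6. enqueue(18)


enqueue(45) -> [45]
dequeue()->45, []
enqueue(19) -> [19]
dequeue()->19, []
enqueue(38) -> [38]
enqueue(18) -> [38, 18]

Final queue: [38, 18]


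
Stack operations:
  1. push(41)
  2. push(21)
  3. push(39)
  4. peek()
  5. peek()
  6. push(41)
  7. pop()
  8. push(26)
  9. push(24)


push(41) -> [41]
push(21) -> [41, 21]
push(39) -> [41, 21, 39]
peek()->39
peek()->39
push(41) -> [41, 21, 39, 41]
pop()->41, [41, 21, 39]
push(26) -> [41, 21, 39, 26]
push(24) -> [41, 21, 39, 26, 24]

Final stack: [41, 21, 39, 26, 24]


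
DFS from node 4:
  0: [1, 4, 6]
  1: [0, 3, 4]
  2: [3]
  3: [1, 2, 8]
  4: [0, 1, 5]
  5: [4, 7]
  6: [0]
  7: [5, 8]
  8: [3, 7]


Visit 4, push [5, 1, 0]
Visit 0, push [6, 1]
Visit 1, push [3]
Visit 3, push [8, 2]
Visit 2, push []
Visit 8, push [7]
Visit 7, push [5]
Visit 5, push []
Visit 6, push []

DFS order: [4, 0, 1, 3, 2, 8, 7, 5, 6]


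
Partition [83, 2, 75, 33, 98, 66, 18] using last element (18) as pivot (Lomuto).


Pivot: 18
  2 <= 18: swap -> [2, 83, 75, 33, 98, 66, 18]
Place pivot at 1: [2, 18, 75, 33, 98, 66, 83]

Partitioned: [2, 18, 75, 33, 98, 66, 83]


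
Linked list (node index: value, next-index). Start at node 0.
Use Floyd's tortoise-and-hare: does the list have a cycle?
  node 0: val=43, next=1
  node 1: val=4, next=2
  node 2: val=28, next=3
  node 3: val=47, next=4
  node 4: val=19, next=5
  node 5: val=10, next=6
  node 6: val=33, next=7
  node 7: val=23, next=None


Floyd's tortoise (slow, +1) and hare (fast, +2):
  init: slow=0, fast=0
  step 1: slow=1, fast=2
  step 2: slow=2, fast=4
  step 3: slow=3, fast=6
  step 4: fast 6->7->None, no cycle

Cycle: no


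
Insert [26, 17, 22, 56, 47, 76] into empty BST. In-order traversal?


Insert 26: root
Insert 17: L from 26
Insert 22: L from 26 -> R from 17
Insert 56: R from 26
Insert 47: R from 26 -> L from 56
Insert 76: R from 26 -> R from 56

In-order: [17, 22, 26, 47, 56, 76]


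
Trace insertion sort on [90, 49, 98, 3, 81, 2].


Initial: [90, 49, 98, 3, 81, 2]
Insert 49: [49, 90, 98, 3, 81, 2]
Insert 98: [49, 90, 98, 3, 81, 2]
Insert 3: [3, 49, 90, 98, 81, 2]
Insert 81: [3, 49, 81, 90, 98, 2]
Insert 2: [2, 3, 49, 81, 90, 98]

Sorted: [2, 3, 49, 81, 90, 98]


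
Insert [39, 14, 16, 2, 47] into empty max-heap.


Insert 39: [39]
Insert 14: [39, 14]
Insert 16: [39, 14, 16]
Insert 2: [39, 14, 16, 2]
Insert 47: [47, 39, 16, 2, 14]

Final heap: [47, 39, 16, 2, 14]


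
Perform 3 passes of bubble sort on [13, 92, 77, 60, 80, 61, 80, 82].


Initial: [13, 92, 77, 60, 80, 61, 80, 82]
Pass 1: [13, 77, 60, 80, 61, 80, 82, 92] (6 swaps)
Pass 2: [13, 60, 77, 61, 80, 80, 82, 92] (2 swaps)
Pass 3: [13, 60, 61, 77, 80, 80, 82, 92] (1 swaps)

After 3 passes: [13, 60, 61, 77, 80, 80, 82, 92]


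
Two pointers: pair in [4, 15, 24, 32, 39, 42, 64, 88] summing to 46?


lo=0(4)+hi=7(88)=92
lo=0(4)+hi=6(64)=68
lo=0(4)+hi=5(42)=46

Yes: 4+42=46


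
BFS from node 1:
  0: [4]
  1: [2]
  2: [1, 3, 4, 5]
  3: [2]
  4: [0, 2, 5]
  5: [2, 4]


Visit 1, enqueue [2]
Visit 2, enqueue [3, 4, 5]
Visit 3, enqueue []
Visit 4, enqueue [0]
Visit 5, enqueue []
Visit 0, enqueue []

BFS order: [1, 2, 3, 4, 5, 0]


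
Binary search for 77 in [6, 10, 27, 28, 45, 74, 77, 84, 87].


Step 1: lo=0, hi=8, mid=4, val=45
Step 2: lo=5, hi=8, mid=6, val=77

Found at index 6


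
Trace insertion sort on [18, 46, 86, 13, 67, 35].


Initial: [18, 46, 86, 13, 67, 35]
Insert 46: [18, 46, 86, 13, 67, 35]
Insert 86: [18, 46, 86, 13, 67, 35]
Insert 13: [13, 18, 46, 86, 67, 35]
Insert 67: [13, 18, 46, 67, 86, 35]
Insert 35: [13, 18, 35, 46, 67, 86]

Sorted: [13, 18, 35, 46, 67, 86]


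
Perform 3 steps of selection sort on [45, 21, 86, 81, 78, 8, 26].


Initial: [45, 21, 86, 81, 78, 8, 26]
Step 1: min=8 at 5
  Swap: [8, 21, 86, 81, 78, 45, 26]
Step 2: min=21 at 1
  Swap: [8, 21, 86, 81, 78, 45, 26]
Step 3: min=26 at 6
  Swap: [8, 21, 26, 81, 78, 45, 86]

After 3 steps: [8, 21, 26, 81, 78, 45, 86]


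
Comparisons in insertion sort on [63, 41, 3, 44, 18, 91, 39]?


Algorithm: insertion sort
Input: [63, 41, 3, 44, 18, 91, 39]
Sorted: [3, 18, 39, 41, 44, 63, 91]

15


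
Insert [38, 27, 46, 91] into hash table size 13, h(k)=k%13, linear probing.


Insert 38: h=12 -> slot 12
Insert 27: h=1 -> slot 1
Insert 46: h=7 -> slot 7
Insert 91: h=0 -> slot 0

Table: [91, 27, None, None, None, None, None, 46, None, None, None, None, 38]


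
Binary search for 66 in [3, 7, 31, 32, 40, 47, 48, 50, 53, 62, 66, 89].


Step 1: lo=0, hi=11, mid=5, val=47
Step 2: lo=6, hi=11, mid=8, val=53
Step 3: lo=9, hi=11, mid=10, val=66

Found at index 10


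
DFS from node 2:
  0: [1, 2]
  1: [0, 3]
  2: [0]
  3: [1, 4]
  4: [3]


Visit 2, push [0]
Visit 0, push [1]
Visit 1, push [3]
Visit 3, push [4]
Visit 4, push []

DFS order: [2, 0, 1, 3, 4]


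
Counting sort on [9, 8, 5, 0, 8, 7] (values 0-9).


Input: [9, 8, 5, 0, 8, 7]
Counts: [1, 0, 0, 0, 0, 1, 0, 1, 2, 1]

Sorted: [0, 5, 7, 8, 8, 9]


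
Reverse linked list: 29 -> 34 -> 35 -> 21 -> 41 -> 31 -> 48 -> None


Step 1: curr=29, set curr.next=prev(None) | reversed so far: 29
Step 2: curr=34, set curr.next=prev(29) | reversed so far: 34 -> 29
Step 3: curr=35, set curr.next=prev(34) | reversed so far: 35 -> 34 -> 29
Step 4: curr=21, set curr.next=prev(35) | reversed so far: 21 -> 35 -> 34 -> 29
Step 5: curr=41, set curr.next=prev(21) | reversed so far: 41 -> 21 -> 35 -> 34 -> 29
Step 6: curr=31, set curr.next=prev(41) | reversed so far: 31 -> 41 -> 21 -> 35 -> 34 -> 29
Step 7: curr=48, set curr.next=prev(31) | reversed so far: 48 -> 31 -> 41 -> 21 -> 35 -> 34 -> 29

48 -> 31 -> 41 -> 21 -> 35 -> 34 -> 29 -> None


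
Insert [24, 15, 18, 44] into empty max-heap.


Insert 24: [24]
Insert 15: [24, 15]
Insert 18: [24, 15, 18]
Insert 44: [44, 24, 18, 15]

Final heap: [44, 24, 18, 15]


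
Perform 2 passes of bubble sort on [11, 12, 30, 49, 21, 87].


Initial: [11, 12, 30, 49, 21, 87]
Pass 1: [11, 12, 30, 21, 49, 87] (1 swaps)
Pass 2: [11, 12, 21, 30, 49, 87] (1 swaps)

After 2 passes: [11, 12, 21, 30, 49, 87]


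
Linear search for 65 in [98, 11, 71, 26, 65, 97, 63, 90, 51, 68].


i=0: 98!=65
i=1: 11!=65
i=2: 71!=65
i=3: 26!=65
i=4: 65==65 found!

Found at 4, 5 comps


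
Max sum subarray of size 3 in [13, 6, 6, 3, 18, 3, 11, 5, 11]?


[0:3]: 25
[1:4]: 15
[2:5]: 27
[3:6]: 24
[4:7]: 32
[5:8]: 19
[6:9]: 27

Max: 32 at [4:7]


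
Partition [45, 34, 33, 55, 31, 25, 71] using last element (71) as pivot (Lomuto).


Pivot: 71
  45 <= 71: advance i (no swap)
  34 <= 71: advance i (no swap)
  33 <= 71: advance i (no swap)
  55 <= 71: advance i (no swap)
  31 <= 71: advance i (no swap)
  25 <= 71: advance i (no swap)
Place pivot at 6: [45, 34, 33, 55, 31, 25, 71]

Partitioned: [45, 34, 33, 55, 31, 25, 71]


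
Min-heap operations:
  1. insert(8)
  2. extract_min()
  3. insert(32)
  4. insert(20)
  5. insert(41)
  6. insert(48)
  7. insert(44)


insert(8) -> [8]
extract_min()->8, []
insert(32) -> [32]
insert(20) -> [20, 32]
insert(41) -> [20, 32, 41]
insert(48) -> [20, 32, 41, 48]
insert(44) -> [20, 32, 41, 48, 44]

Final heap: [20, 32, 41, 48, 44]


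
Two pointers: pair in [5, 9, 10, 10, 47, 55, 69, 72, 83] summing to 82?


lo=0(5)+hi=8(83)=88
lo=0(5)+hi=7(72)=77
lo=1(9)+hi=7(72)=81
lo=2(10)+hi=7(72)=82

Yes: 10+72=82


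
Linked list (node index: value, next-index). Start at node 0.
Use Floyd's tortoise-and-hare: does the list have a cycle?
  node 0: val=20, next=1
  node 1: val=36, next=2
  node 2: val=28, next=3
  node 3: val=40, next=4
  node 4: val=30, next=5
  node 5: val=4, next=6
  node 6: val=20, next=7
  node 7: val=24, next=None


Floyd's tortoise (slow, +1) and hare (fast, +2):
  init: slow=0, fast=0
  step 1: slow=1, fast=2
  step 2: slow=2, fast=4
  step 3: slow=3, fast=6
  step 4: fast 6->7->None, no cycle

Cycle: no


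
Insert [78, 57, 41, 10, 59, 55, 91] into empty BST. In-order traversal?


Insert 78: root
Insert 57: L from 78
Insert 41: L from 78 -> L from 57
Insert 10: L from 78 -> L from 57 -> L from 41
Insert 59: L from 78 -> R from 57
Insert 55: L from 78 -> L from 57 -> R from 41
Insert 91: R from 78

In-order: [10, 41, 55, 57, 59, 78, 91]


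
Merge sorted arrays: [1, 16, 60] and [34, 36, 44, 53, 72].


Take 1 from A
Take 16 from A
Take 34 from B
Take 36 from B
Take 44 from B
Take 53 from B
Take 60 from A

Merged: [1, 16, 34, 36, 44, 53, 60, 72]


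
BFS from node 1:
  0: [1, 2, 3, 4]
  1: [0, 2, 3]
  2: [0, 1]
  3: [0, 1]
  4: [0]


Visit 1, enqueue [0, 2, 3]
Visit 0, enqueue [4]
Visit 2, enqueue []
Visit 3, enqueue []
Visit 4, enqueue []

BFS order: [1, 0, 2, 3, 4]


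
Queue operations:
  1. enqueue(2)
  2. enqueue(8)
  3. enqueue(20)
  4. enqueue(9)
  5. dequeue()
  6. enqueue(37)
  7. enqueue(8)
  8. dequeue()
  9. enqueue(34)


enqueue(2) -> [2]
enqueue(8) -> [2, 8]
enqueue(20) -> [2, 8, 20]
enqueue(9) -> [2, 8, 20, 9]
dequeue()->2, [8, 20, 9]
enqueue(37) -> [8, 20, 9, 37]
enqueue(8) -> [8, 20, 9, 37, 8]
dequeue()->8, [20, 9, 37, 8]
enqueue(34) -> [20, 9, 37, 8, 34]

Final queue: [20, 9, 37, 8, 34]


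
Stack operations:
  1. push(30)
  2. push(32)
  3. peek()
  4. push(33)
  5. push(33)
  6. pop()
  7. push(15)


push(30) -> [30]
push(32) -> [30, 32]
peek()->32
push(33) -> [30, 32, 33]
push(33) -> [30, 32, 33, 33]
pop()->33, [30, 32, 33]
push(15) -> [30, 32, 33, 15]

Final stack: [30, 32, 33, 15]


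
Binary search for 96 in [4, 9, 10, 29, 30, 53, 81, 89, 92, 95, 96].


Step 1: lo=0, hi=10, mid=5, val=53
Step 2: lo=6, hi=10, mid=8, val=92
Step 3: lo=9, hi=10, mid=9, val=95
Step 4: lo=10, hi=10, mid=10, val=96

Found at index 10


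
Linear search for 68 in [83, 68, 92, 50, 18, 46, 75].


i=0: 83!=68
i=1: 68==68 found!

Found at 1, 2 comps


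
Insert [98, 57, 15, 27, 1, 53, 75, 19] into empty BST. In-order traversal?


Insert 98: root
Insert 57: L from 98
Insert 15: L from 98 -> L from 57
Insert 27: L from 98 -> L from 57 -> R from 15
Insert 1: L from 98 -> L from 57 -> L from 15
Insert 53: L from 98 -> L from 57 -> R from 15 -> R from 27
Insert 75: L from 98 -> R from 57
Insert 19: L from 98 -> L from 57 -> R from 15 -> L from 27

In-order: [1, 15, 19, 27, 53, 57, 75, 98]


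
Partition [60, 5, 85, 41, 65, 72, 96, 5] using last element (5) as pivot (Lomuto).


Pivot: 5
  5 <= 5: swap -> [5, 60, 85, 41, 65, 72, 96, 5]
Place pivot at 1: [5, 5, 85, 41, 65, 72, 96, 60]

Partitioned: [5, 5, 85, 41, 65, 72, 96, 60]


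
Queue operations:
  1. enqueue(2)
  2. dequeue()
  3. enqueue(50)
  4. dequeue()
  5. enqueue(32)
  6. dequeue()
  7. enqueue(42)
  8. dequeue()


enqueue(2) -> [2]
dequeue()->2, []
enqueue(50) -> [50]
dequeue()->50, []
enqueue(32) -> [32]
dequeue()->32, []
enqueue(42) -> [42]
dequeue()->42, []

Final queue: []
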